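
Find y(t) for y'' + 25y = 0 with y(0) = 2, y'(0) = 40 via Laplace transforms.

L{y''} + 25L{y} = 0. s²Y - 2s - 40 + 25Y = 0. Y(s² + 25) = 2s + 40. Y = (2s + 40)/(s² + 25). Inverting: y(t) = 2cos(5t) + 8sin(5t)

Final answer: y(t) = 2cos(5t) + 8sin(5t)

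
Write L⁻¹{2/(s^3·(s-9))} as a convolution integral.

2/(s^3·(s-9)) = (2/s^3)·(1/(s-9)) = L{t^2}·L{e^(9t)}. So f(t) = t^2*e^(9t) = ∫₀ᵗ τ^2·e^(9(t-τ)) dτ

Final answer: ∫₀ᵗ τ^2·e^(9(t-τ)) dτ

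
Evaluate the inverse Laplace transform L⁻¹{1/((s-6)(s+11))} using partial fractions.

Decompose: A/(s-6) + B/(s+11). A = 1/17, B = -1/17. f(t) = (e^(6t) - e^(-11t))/17

Final answer: (e^(6t) - e^(-11t))/17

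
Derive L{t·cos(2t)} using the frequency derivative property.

L{cos(2t)} = s/(s² + 4). Derivative: d/ds[s/(s² + 4)] = [(s² + 4) - s·2s]/(s² + 4)² = (4 - s²)/(s² + 4)². So L{t·cos(2t)} = -F'(s) = (s² - 4)/(s² + 4)²

Final answer: (s² - 4)/(s² + 4)²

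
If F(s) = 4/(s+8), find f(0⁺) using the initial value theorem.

f(0⁺) = lim_{s→∞} s·4/(s+8) = lim_{s→∞} 4s/(s+8) = 4

Final answer: 4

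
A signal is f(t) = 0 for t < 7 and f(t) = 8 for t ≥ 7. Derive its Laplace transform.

f(t) = 8·u(t-7). L{u(t-7)} = e^(-7s)/s, so L{f(t)} = 8·e^(-7s)/s

Final answer: 8·e^(-7s)/s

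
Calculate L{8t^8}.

L{t^n} = n!/s^(n+1). So L{8t^8} = 8·8!/s^9 = 322560/s^9

Final answer: 322560/s^9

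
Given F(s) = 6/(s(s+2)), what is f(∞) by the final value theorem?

f(∞) = lim_{s→0} s·6/(s(s+2)) = lim_{s→0} 6/(s+2) = 6/2 = 3

Final answer: 3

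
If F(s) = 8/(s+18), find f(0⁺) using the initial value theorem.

f(0⁺) = lim_{s→∞} s·8/(s+18) = lim_{s→∞} 8s/(s+18) = 8

Final answer: 8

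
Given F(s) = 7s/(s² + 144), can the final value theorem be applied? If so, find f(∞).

The final value theorem requires all poles of sF(s) in the left half-plane. sF(s) = 7s²/(s² + 144) has poles at s = ±12i (imaginary axis). Theorem does NOT apply (oscillatory system).

Final answer: Not applicable (oscillatory)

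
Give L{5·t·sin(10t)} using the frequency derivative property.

L{sin(10t)} = 10/(s² + 100). By L{t·f(t)} = -F'(s): -d/ds[10/(s² + 100)] = -(10)·(-2s)/(s² + 100)² = 20s/(s² + 100)². Then L{5·t·sin(10t)} = 5·20s/(s² + 100)² = 100s/(s² + 100)²

Final answer: 100s/(s² + 100)²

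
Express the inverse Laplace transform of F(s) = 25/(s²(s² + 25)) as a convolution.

25/(s²(s² + 25)) = (1/s²)·(25/(s² + 25)) = L{t}·L{5·sin(5t)}. So f(t) = t*(5·sin(5t)) = ∫₀ᵗ 5τ·sin(5(t-τ)) dτ

Final answer: ∫₀ᵗ 5τ·sin(5(t-τ)) dτ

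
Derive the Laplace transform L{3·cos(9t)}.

L{cos(ωt)} = s/(s² + ω²), so L{cos(9t)} = s/(s² + 81). Then L{3·cos(9t)} = 3·s/(s² + 81) = 3s/(s² + 81)

Final answer: 3s/(s² + 81)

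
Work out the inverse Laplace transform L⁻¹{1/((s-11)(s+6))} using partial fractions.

Decompose: A/(s-11) + B/(s+6). A = 1/17, B = -1/17. f(t) = (e^(11t) - e^(-6t))/17

Final answer: (e^(11t) - e^(-6t))/17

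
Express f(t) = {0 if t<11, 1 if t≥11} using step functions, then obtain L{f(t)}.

f(t) = u(t-11). L{u(t-11)} = e^(-11s)/s, so L{f(t)} = e^(-11s)/s

Final answer: e^(-11s)/s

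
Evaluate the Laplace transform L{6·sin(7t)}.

L{sin(ωt)} = ω/(s² + ω²), so L{sin(7t)} = 7/(s² + 49). Then L{6·sin(7t)} = 6·7/(s² + 49) = 42/(s² + 49)

Final answer: 42/(s² + 49)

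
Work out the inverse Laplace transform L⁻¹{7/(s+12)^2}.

L⁻¹{n!/(s-a)^(n+1)} = t^n·e^(at) with n=1, a=-12. So L⁻¹{1/(s+12)^2} = t·e^(-12t), and L⁻¹{7/(s+12)^2} = (7/1)·t·e^(-12t) = 7·t·e^(-12t)

Final answer: 7·t·e^(-12t)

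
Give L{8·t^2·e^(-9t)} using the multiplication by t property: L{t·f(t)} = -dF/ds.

Using L{t^n·e^(at)} = n!/(s-a)^(n+1), L{t^2·e^(-9t)} = 2/(s+9)^3, so L{8·t^2·e^(-9t)} = 8·2/(s+9)^3 = 16/(s+9)^3

Final answer: 16/(s+9)^3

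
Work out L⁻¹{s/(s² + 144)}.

This is the form c·s/(s² + a²) with a = 12. L⁻¹ = cos(12t)

Final answer: cos(12t)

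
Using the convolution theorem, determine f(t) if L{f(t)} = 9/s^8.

9/s^8 = (9/s)·(1/s^7) = L{9}·L{t^6/720}. By convolution, f(t) = 9*t^6/720 = ∫₀ᵗ 9·τ^6/720 dτ = 9·t^7/5040

Final answer: 9·t^7/5040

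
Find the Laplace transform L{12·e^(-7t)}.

L{e^(at)} = 1/(s-a), so L{e^(-7t)} = 1/(s+7). Then L{12·e^(-7t)} = 12/(s+7)

Final answer: 12/(s+7)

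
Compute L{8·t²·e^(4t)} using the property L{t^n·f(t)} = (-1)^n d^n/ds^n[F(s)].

L{e^(4t)} = 1/(s-4). d/ds[1/(s-4)] = -1/(s-4)². d²/ds²[1/(s-4)] = 2/(s-4)³. So L{t²·e^(4t)} = (-1)² · 2/(s-4)³ = 2/(s-4)³. Then L{8·t²·e^(4t)} = 8·2/(s-4)³ = 16/(s-4)³

Final answer: 16/(s-4)³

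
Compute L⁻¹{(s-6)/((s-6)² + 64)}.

Using frequency shift: L⁻¹{(s-a)/((s-a)² + b²)} = e^(at)cos(bt). Here a=6, b=8

Final answer: e^(6t)·cos(8t)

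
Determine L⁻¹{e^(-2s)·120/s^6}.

L⁻¹{120/s^6} = t^5. By the time shift theorem, L⁻¹{e^(-as)F(s)} = u(t-a)f(t-a) with a=2, so L⁻¹{e^(-2s)·120/s^6} = u(t-2)·(t-2)^5

Final answer: u(t-2)·(t-2)^5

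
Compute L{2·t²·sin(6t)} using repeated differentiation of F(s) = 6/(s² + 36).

F(s) = 6/(s² + 36). F'(s) = -12s/(s² + 36)². F''(s) = -12(36 - 3s²)/(s² + 36)³ = (36s² - 432)/(s² + 36)³. So L{t²·sin(6t)} = (-1)² F''(s) = (36s² - 432)/(s² + 36)³. Then L{2·t²·sin(6t)} = 2·(36s² - 432)/(s² + 36)³ = (72s² - 864)/(s² + 36)³

Final answer: (72s² - 864)/(s² + 36)³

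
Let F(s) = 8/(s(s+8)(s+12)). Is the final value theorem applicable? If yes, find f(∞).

Poles of sF(s) = 8/((s+8)(s+12)) are at s = -8 and s = -12, both in the left half-plane. Theorem applies. f(∞) = lim_{s→0} sF(s) = 8/(8·12) = 1/12

Final answer: 1/12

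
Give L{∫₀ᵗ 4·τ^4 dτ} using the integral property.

L{∫₀ᵗ f(τ)dτ} = F(s)/s with f(t) = 4t^4. F(s) = 96/s^5, so L{∫₀ᵗ 4·τ^4 dτ} = (96/s^5)/s = 96/s^6. (Check: ∫₀ᵗ 4·τ^4 dτ = 4t^5/5.)

Final answer: 96/s^6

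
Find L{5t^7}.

L{t^n} = n!/s^(n+1). So L{5t^7} = 5·7!/s^8 = 25200/s^8

Final answer: 25200/s^8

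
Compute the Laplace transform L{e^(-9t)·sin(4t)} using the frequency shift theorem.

Frequency shift: L{e^(at)f(t)} = F(s-a). L{e^(-9t)·sin(4t)} = 4/((s+9)² + 16)

Final answer: 4/((s+9)² + 16)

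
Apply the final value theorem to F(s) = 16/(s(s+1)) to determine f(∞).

f(∞) = lim_{s→0} s·16/(s(s+1)) = lim_{s→0} 16/(s+1) = 16/1 = 16

Final answer: 16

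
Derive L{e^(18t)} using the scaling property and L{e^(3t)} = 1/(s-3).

Using L{f(at)} = (1/a)F(s/a) with a=6 and f(t) = e^(3t): L{e^(18t)} = (1/6) · 1/((s/6)-3) = (1/6) · 6/(s-18) = 1/(s-18)

Final answer: 1/(s-18)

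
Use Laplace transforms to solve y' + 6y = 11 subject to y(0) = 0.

sY + 6Y = 11/s. Y = 11/(s(s+6)). Partial fractions: Y = 11/6/s - 11/6/(s+6)

Final answer: y(t) = 11/6(1 - e^(-6t))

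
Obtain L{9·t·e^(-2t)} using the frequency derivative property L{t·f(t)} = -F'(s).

L{e^(-2t)} = 1/(s+2). By frequency derivative: L{t·e^(-2t)} = -d/ds[1/(s+2)] = -(-1)/(s+2)² = 1/(s+2)². Then L{9·t·e^(-2t)} = 9·1/(s+2)² = 9/(s+2)²

Final answer: 9/(s+2)²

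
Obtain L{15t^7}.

L{t^n} = n!/s^(n+1). So L{15t^7} = 15·7!/s^8 = 75600/s^8

Final answer: 75600/s^8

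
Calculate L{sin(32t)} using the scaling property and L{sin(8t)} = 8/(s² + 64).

Using L{f(at)} = (1/a)F(s/a) with a=4: L{sin(32t)} = (1/4) · 8/((s/4)² + 64) = (1/4) · 8·16/(s² + 1024) = 32/(s² + 1024)

Final answer: 32/(s² + 1024)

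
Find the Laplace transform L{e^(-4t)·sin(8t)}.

L{e^(at)·sin(ωt)} = ω/((s-a)² + ω²), so L{e^(-4t)·sin(8t)} = 8/((s+4)² + 64)

Final answer: 8/((s+4)² + 64)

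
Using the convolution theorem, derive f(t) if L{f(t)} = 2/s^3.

2/s^3 = (2/s)·(1/s^2) = L{2}·L{t}. By convolution, f(t) = 2*t = ∫₀ᵗ 2·τ dτ = 2·t²/2

Final answer: 2·t²/2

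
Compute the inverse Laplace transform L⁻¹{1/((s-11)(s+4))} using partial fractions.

Decompose: A/(s-11) + B/(s+4). A = 1/15, B = -1/15. f(t) = (e^(11t) - e^(-4t))/15

Final answer: (e^(11t) - e^(-4t))/15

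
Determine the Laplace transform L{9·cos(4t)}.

L{cos(ωt)} = s/(s² + ω²), so L{cos(4t)} = s/(s² + 16). Then L{9·cos(4t)} = 9·s/(s² + 16) = 9s/(s² + 16)

Final answer: 9s/(s² + 16)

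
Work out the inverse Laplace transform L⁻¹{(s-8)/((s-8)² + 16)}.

Using frequency shift, L⁻¹{(s-8)/((s-8)² + 16)} = e^(8t)·cos(4t)

Final answer: e^(8t)·cos(4t)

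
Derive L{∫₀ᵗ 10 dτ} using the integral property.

L{∫₀ᵗ f(τ)dτ} = F(s)/s with f(t) = 10. F(s) = 10/s, so L{∫₀ᵗ 10 dτ} = (10/s)/s = 10/s². (Check: ∫₀ᵗ 10 dτ = 10t.)

Final answer: 10/s²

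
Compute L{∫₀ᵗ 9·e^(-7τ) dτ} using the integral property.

L{∫₀ᵗ f(τ)dτ} = F(s)/s with F(s) = 9/(s+7), so L{∫₀ᵗ 9·e^(-7τ) dτ} = 9/(s(s+7))

Final answer: 9/(s(s+7))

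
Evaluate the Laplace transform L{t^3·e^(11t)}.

L{t^n·e^(at)} = n!/(s-a)^(n+1), so L{t^3·e^(11t)} = 6/(s-11)^4

Final answer: 6/(s-11)^4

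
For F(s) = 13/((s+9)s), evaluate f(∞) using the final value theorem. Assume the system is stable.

f(∞) = lim_{s→0} sF(s) = lim_{s→0} 13/(s+9) = 13/9

Final answer: 13/9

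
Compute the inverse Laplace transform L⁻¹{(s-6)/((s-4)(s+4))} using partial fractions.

Using partial fractions, f(t) = (-2e^(4t) + 10e^(-4t))/8

Final answer: (-2e^(4t) + 10e^(-4t))/8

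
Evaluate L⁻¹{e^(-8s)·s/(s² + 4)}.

L⁻¹{s/(s² + 4)} = cos(2t). By the time shift theorem, L⁻¹{e^(-as)F(s)} = u(t-a)f(t-a) with a=8, so L⁻¹{e^(-8s)·s/(s² + 4)} = u(t-8)·cos(2(t-8))

Final answer: u(t-8)·cos(2(t-8))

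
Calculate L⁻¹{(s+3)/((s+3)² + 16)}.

Using frequency shift: L⁻¹{(s-a)/((s-a)² + b²)} = e^(at)cos(bt). Here a=-3, b=4

Final answer: e^(-3t)·cos(4t)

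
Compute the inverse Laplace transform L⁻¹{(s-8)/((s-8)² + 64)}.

Using frequency shift, L⁻¹{(s-8)/((s-8)² + 64)} = e^(8t)·cos(8t)

Final answer: e^(8t)·cos(8t)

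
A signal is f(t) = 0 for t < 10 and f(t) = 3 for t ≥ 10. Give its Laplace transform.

f(t) = 3·u(t-10). L{u(t-10)} = e^(-10s)/s, so L{f(t)} = 3·e^(-10s)/s

Final answer: 3·e^(-10s)/s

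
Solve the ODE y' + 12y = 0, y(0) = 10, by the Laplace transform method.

L{y'} + 12L{y} = 0. sY - 10 + 12Y = 0. Y(s+12) = 10. Y = 10/(s+12)

Final answer: y(t) = 10e^(-12t)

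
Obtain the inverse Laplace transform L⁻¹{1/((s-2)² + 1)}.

Using frequency shift, L⁻¹{1/((s-2)² + 1)} = e^(2t)·sin(t)

Final answer: e^(2t)·sin(t)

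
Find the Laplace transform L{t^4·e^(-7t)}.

L{t^n·e^(at)} = n!/(s-a)^(n+1), so L{t^4·e^(-7t)} = 24/(s+7)^5

Final answer: 24/(s+7)^5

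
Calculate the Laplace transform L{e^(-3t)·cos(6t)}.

L{e^(at)·cos(ωt)} = (s-a)/((s-a)² + ω²), so L{e^(-3t)·cos(6t)} = (s+3)/((s+3)² + 36)

Final answer: (s+3)/((s+3)² + 36)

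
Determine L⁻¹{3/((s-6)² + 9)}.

Form: b/((s-a)² + b²) → e^(at)sin(bt). With a=6, b=3

Final answer: e^(6t)·sin(3t)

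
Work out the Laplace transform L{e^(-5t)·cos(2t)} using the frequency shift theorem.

Frequency shift: L{e^(at)f(t)} = F(s-a). L{e^(-5t)·cos(2t)} = (s+5)/((s+5)² + 4)

Final answer: (s+5)/((s+5)² + 4)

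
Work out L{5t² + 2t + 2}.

L{5t² + 2t + 2} = 5·2/s³ + 2/s² + 2/s = 10/s³ + 2/s² + 2/s

Final answer: 10/s³ + 2/s² + 2/s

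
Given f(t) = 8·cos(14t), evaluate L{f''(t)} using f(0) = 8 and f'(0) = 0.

F(s) = 8s/(s² + 196). L{f''(t)} = s²F(s) - sf(0) - f'(0) = 8s³/(s² + 196) - 8s = (8s³ - 8s(s² + 196))/(s² + 196) = -1568s/(s² + 196)

Final answer: -1568s/(s² + 196)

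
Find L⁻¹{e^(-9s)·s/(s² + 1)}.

L⁻¹{s/(s² + 1)} = cos(t). By the time shift theorem, L⁻¹{e^(-as)F(s)} = u(t-a)f(t-a) with a=9, so L⁻¹{e^(-9s)·s/(s² + 1)} = u(t-9)·cos((t-9))

Final answer: u(t-9)·cos((t-9))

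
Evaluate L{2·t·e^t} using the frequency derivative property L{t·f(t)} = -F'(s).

L{e^t} = 1/(s-1). By frequency derivative: L{t·e^t} = -d/ds[1/(s-1)] = -(-1)/(s-1)² = 1/(s-1)². Then L{2·t·e^t} = 2·1/(s-1)² = 2/(s-1)²

Final answer: 2/(s-1)²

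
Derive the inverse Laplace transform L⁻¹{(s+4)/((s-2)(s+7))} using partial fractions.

Using partial fractions, f(t) = (6e^(2t) + 3e^(-7t))/9

Final answer: (6e^(2t) + 3e^(-7t))/9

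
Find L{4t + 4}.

L{4t + 4} = 4·L{t} + 4·L{1} = 4/s² + 4/s

Final answer: 4/s² + 4/s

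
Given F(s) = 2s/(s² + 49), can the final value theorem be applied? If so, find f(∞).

The final value theorem requires all poles of sF(s) in the left half-plane. sF(s) = 2s²/(s² + 49) has poles at s = ±7i (imaginary axis). Theorem does NOT apply (oscillatory system).

Final answer: Not applicable (oscillatory)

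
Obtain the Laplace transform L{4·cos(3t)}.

L{cos(ωt)} = s/(s² + ω²), so L{cos(3t)} = s/(s² + 9). Then L{4·cos(3t)} = 4·s/(s² + 9) = 4s/(s² + 9)

Final answer: 4s/(s² + 9)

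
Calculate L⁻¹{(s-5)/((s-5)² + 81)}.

Using frequency shift: L⁻¹{(s-a)/((s-a)² + b²)} = e^(at)cos(bt). Here a=5, b=9

Final answer: e^(5t)·cos(9t)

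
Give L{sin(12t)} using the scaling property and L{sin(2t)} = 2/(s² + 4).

Using L{f(at)} = (1/a)F(s/a) with a=6: L{sin(12t)} = (1/6) · 2/((s/6)² + 4) = (1/6) · 2·36/(s² + 144) = 12/(s² + 144)

Final answer: 12/(s² + 144)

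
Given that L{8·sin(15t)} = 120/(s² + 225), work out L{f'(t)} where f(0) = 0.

L{f'(t)} = s·F(s) - f(0) = s·120/(s² + 225) - 0 = 120s/(s² + 225)

Final answer: 120s/(s² + 225)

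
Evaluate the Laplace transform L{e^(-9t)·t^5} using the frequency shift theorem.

L{e^(at)·t^n} = n!/(s-a)^(n+1), so L{e^(-9t)·t^5} = 120/(s+9)^6

Final answer: 120/(s+9)^6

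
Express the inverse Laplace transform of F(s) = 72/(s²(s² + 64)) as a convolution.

72/(s²(s² + 64)) = (1/s²)·(72/(s² + 64)) = L{t}·L{9·sin(8t)}. So f(t) = t*(9·sin(8t)) = ∫₀ᵗ 9τ·sin(8(t-τ)) dτ

Final answer: ∫₀ᵗ 9τ·sin(8(t-τ)) dτ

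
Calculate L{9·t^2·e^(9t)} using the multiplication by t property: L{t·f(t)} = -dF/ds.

Using L{t^n·e^(at)} = n!/(s-a)^(n+1), L{t^2·e^(9t)} = 2/(s-9)^3, so L{9·t^2·e^(9t)} = 9·2/(s-9)^3 = 18/(s-9)^3

Final answer: 18/(s-9)^3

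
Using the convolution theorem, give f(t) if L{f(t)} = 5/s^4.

5/s^4 = (5/s)·(1/s^3) = L{5}·L{t^2/2}. By convolution, f(t) = 5*t^2/2 = ∫₀ᵗ 5·τ^2/2 dτ = 5·t^3/6

Final answer: 5·t^3/6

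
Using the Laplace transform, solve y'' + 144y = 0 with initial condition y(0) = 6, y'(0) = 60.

L{y''} + 144L{y} = 0. s²Y - 6s - 60 + 144Y = 0. Y(s² + 144) = 6s + 60. Y = (6s + 60)/(s² + 144). Inverting: y(t) = 6cos(12t) + 5sin(12t)

Final answer: y(t) = 6cos(12t) + 5sin(12t)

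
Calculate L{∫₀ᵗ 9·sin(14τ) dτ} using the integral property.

L{∫₀ᵗ f(τ)dτ} = F(s)/s with F(s) = 126/(s² + 196), so the result is (126/(s² + 196))/s = 126/(s(s² + 196))

Final answer: 126/(s(s² + 196))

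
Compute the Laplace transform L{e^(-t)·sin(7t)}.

L{e^(at)·sin(ωt)} = ω/((s-a)² + ω²), so L{e^(-t)·sin(7t)} = 7/((s+1)² + 49)

Final answer: 7/((s+1)² + 49)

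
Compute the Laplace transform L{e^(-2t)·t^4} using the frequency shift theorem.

L{e^(at)·t^n} = n!/(s-a)^(n+1), so L{e^(-2t)·t^4} = 24/(s+2)^5

Final answer: 24/(s+2)^5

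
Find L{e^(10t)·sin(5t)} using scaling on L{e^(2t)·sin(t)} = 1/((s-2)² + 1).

Scaling with a=5: L{e^(10t)·sin(5t)} = (1/5) · 1/((s/5-2)² + 1). Simplifying: 5/((s-10)² + 25)

Final answer: 5/((s-10)² + 25)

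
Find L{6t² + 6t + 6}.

L{6t² + 6t + 6} = 6·2/s³ + 6/s² + 6/s = 12/s³ + 6/s² + 6/s

Final answer: 12/s³ + 6/s² + 6/s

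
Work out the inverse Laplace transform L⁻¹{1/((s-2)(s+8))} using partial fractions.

Decompose: A/(s-2) + B/(s+8). A = 1/10, B = -1/10. f(t) = (e^(2t) - e^(-8t))/10

Final answer: (e^(2t) - e^(-8t))/10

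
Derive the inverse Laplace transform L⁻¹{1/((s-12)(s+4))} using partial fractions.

Decompose: A/(s-12) + B/(s+4). A = 1/16, B = -1/16. f(t) = (e^(12t) - e^(-4t))/16

Final answer: (e^(12t) - e^(-4t))/16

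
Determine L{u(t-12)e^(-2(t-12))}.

u(t-a)f(t-a) with f(t)=e^(-2t). L{e^(-2t)} = 1/(s+2). By time shift: e^(-12s)/(s+2)

Final answer: e^(-12s)/(s+2)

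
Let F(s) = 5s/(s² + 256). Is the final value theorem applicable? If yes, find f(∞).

The final value theorem requires all poles of sF(s) in the left half-plane. sF(s) = 5s²/(s² + 256) has poles at s = ±16i (imaginary axis). Theorem does NOT apply (oscillatory system).

Final answer: Not applicable (oscillatory)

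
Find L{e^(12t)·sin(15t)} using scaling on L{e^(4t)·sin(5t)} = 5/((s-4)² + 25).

Scaling with a=3: L{e^(12t)·sin(15t)} = (1/3) · 5/((s/3-4)² + 25). Simplifying: 15/((s-12)² + 225)

Final answer: 15/((s-12)² + 225)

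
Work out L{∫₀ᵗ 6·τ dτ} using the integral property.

L{∫₀ᵗ f(τ)dτ} = F(s)/s with f(t) = 6t. F(s) = 6/s^2, so L{∫₀ᵗ 6·τ dτ} = (6/s^2)/s = 6/s^3. (Check: ∫₀ᵗ 6·τ dτ = 6t^2/2.)

Final answer: 6/s^3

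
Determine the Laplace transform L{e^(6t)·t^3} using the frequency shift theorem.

L{e^(at)·t^n} = n!/(s-a)^(n+1), so L{e^(6t)·t^3} = 6/(s-6)^4

Final answer: 6/(s-6)^4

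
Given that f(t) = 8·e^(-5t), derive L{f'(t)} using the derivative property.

f(0) = 8, F(s) = 8/(s+5). L{f'(t)} = s·F(s) - f(0) = 8s/(s+5) - 8 = (8s - 8(s+5))/(s+5) = -40/(s+5)

Final answer: -40/(s+5)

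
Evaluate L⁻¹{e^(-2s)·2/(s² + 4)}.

L⁻¹{2/(s² + 4)} = sin(2t). By the time shift theorem, L⁻¹{e^(-as)F(s)} = u(t-a)f(t-a) with a=2, so L⁻¹{e^(-2s)·2/(s² + 4)} = u(t-2)·sin(2(t-2))

Final answer: u(t-2)·sin(2(t-2))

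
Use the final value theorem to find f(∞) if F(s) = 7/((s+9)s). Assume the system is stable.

f(∞) = lim_{s→0} sF(s) = lim_{s→0} 7/(s+9) = 7/9

Final answer: 7/9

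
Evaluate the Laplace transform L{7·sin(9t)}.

L{sin(ωt)} = ω/(s² + ω²), so L{sin(9t)} = 9/(s² + 81). Then L{7·sin(9t)} = 7·9/(s² + 81) = 63/(s² + 81)

Final answer: 63/(s² + 81)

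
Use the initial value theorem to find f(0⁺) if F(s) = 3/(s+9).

f(0⁺) = lim_{s→∞} s·3/(s+9) = lim_{s→∞} 3s/(s+9) = 3

Final answer: 3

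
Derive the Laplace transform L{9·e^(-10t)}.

L{e^(at)} = 1/(s-a), so L{e^(-10t)} = 1/(s+10). Then L{9·e^(-10t)} = 9/(s+10)

Final answer: 9/(s+10)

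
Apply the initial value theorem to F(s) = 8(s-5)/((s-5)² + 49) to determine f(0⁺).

f(0⁺) = lim_{s→∞} sF(s) = lim_{s→∞} 8s(s-5)/((s-5)² + 49) = 8

Final answer: 8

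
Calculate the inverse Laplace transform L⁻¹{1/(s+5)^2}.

L⁻¹{n!/(s-a)^(n+1)} = t^n·e^(at), so L⁻¹{1/(s+5)^2} = t·e^(-5t)

Final answer: t·e^(-5t)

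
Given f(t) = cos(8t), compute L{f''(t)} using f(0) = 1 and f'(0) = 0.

F(s) = s/(s² + 64). L{f''(t)} = s²F(s) - sf(0) - f'(0) = s³/(s² + 64) - s = (s³ - s(s² + 64))/(s² + 64) = -64s/(s² + 64)

Final answer: -64s/(s² + 64)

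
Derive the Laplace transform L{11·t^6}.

L{t^n} = n!/s^(n+1), so L{t^6} = 720/s^7. Then L{11·t^6} = 11·720/s^7 = 7920/s^7

Final answer: 7920/s^7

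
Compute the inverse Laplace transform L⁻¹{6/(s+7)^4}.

L⁻¹{n!/(s-a)^(n+1)} = t^n·e^(at), so L⁻¹{6/(s+7)^4} = t^3·e^(-7t)

Final answer: t^3·e^(-7t)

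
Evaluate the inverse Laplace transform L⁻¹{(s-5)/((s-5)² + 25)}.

Using frequency shift, L⁻¹{(s-5)/((s-5)² + 25)} = e^(5t)·cos(5t)

Final answer: e^(5t)·cos(5t)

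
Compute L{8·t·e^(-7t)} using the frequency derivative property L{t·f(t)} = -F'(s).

L{e^(-7t)} = 1/(s+7). By frequency derivative: L{t·e^(-7t)} = -d/ds[1/(s+7)] = -(-1)/(s+7)² = 1/(s+7)². Then L{8·t·e^(-7t)} = 8·1/(s+7)² = 8/(s+7)²

Final answer: 8/(s+7)²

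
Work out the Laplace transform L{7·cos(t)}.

L{cos(ωt)} = s/(s² + ω²), so L{cos(t)} = s/(s² + 1). Then L{7·cos(t)} = 7·s/(s² + 1) = 7s/(s² + 1)

Final answer: 7s/(s² + 1)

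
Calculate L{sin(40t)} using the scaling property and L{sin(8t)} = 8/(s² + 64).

Using L{f(at)} = (1/a)F(s/a) with a=5: L{sin(40t)} = (1/5) · 8/((s/5)² + 64) = (1/5) · 8·25/(s² + 1600) = 40/(s² + 1600)

Final answer: 40/(s² + 1600)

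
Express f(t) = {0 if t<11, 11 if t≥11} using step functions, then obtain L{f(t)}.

f(t) = 11·u(t-11). L{u(t-11)} = e^(-11s)/s, so L{f(t)} = 11·e^(-11s)/s

Final answer: 11·e^(-11s)/s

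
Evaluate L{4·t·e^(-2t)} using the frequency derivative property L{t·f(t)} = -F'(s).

L{e^(-2t)} = 1/(s+2). By frequency derivative: L{t·e^(-2t)} = -d/ds[1/(s+2)] = -(-1)/(s+2)² = 1/(s+2)². Then L{4·t·e^(-2t)} = 4·1/(s+2)² = 4/(s+2)²

Final answer: 4/(s+2)²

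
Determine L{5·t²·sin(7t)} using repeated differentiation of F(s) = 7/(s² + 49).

F(s) = 7/(s² + 49). F'(s) = -14s/(s² + 49)². F''(s) = -14(49 - 3s²)/(s² + 49)³ = (42s² - 686)/(s² + 49)³. So L{t²·sin(7t)} = (-1)² F''(s) = (42s² - 686)/(s² + 49)³. Then L{5·t²·sin(7t)} = 5·(42s² - 686)/(s² + 49)³ = (210s² - 3430)/(s² + 49)³

Final answer: (210s² - 3430)/(s² + 49)³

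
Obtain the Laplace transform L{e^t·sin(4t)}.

L{e^(at)·sin(ωt)} = ω/((s-a)² + ω²), so L{e^t·sin(4t)} = 4/((s-1)² + 16)

Final answer: 4/((s-1)² + 16)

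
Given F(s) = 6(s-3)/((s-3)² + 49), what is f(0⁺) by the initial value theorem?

f(0⁺) = lim_{s→∞} sF(s) = lim_{s→∞} 6s(s-3)/((s-3)² + 49) = 6

Final answer: 6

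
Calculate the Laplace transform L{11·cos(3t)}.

L{cos(ωt)} = s/(s² + ω²), so L{cos(3t)} = s/(s² + 9). Then L{11·cos(3t)} = 11·s/(s² + 9) = 11s/(s² + 9)

Final answer: 11s/(s² + 9)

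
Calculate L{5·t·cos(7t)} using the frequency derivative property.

L{cos(7t)} = s/(s² + 49). Derivative: d/ds[s/(s² + 49)] = [(s² + 49) - s·2s]/(s² + 49)² = (49 - s²)/(s² + 49)². So L{t·cos(7t)} = -F'(s) = (s² - 49)/(s² + 49)². Then L{5·t·cos(7t)} = 5·(s² - 49)/(s² + 49)²

Final answer: 5·(s² - 49)/(s² + 49)²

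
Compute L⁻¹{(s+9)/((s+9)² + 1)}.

Using frequency shift: L⁻¹{(s-a)/((s-a)² + b²)} = e^(at)cos(bt). Here a=-9, b=1

Final answer: e^(-9t)·cos(t)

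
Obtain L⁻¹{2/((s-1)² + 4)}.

Form: b/((s-a)² + b²) → e^(at)sin(bt). With a=1, b=2

Final answer: e^t·sin(2t)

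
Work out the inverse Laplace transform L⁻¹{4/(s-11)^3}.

L⁻¹{n!/(s-a)^(n+1)} = t^n·e^(at) with n=2, a=11. So L⁻¹{2/(s-11)^3} = t^2·e^(11t), and L⁻¹{4/(s-11)^3} = (4/2)·t^2·e^(11t) = 2·t^2·e^(11t)

Final answer: 2·t^2·e^(11t)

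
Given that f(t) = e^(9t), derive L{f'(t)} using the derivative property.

f(0) = 1, F(s) = 1/(s-9). L{f'(t)} = s·F(s) - f(0) = s/(s-9) - 1 = (s - (s-9))/(s-9) = 9/(s-9)

Final answer: 9/(s-9)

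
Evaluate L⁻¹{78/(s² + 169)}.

This is the form c·a/(s² + a²) with a = 13, c = 6. L⁻¹ = 6·sin(13t)

Final answer: 6·sin(13t)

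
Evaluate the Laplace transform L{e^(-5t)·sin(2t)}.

L{e^(at)·sin(ωt)} = ω/((s-a)² + ω²), so L{e^(-5t)·sin(2t)} = 2/((s+5)² + 4)

Final answer: 2/((s+5)² + 4)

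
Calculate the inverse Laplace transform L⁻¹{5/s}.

L⁻¹{c/s} = c, so L⁻¹{5/s} = 5

Final answer: 5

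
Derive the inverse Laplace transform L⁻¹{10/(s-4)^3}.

L⁻¹{n!/(s-a)^(n+1)} = t^n·e^(at) with n=2, a=4. So L⁻¹{2/(s-4)^3} = t^2·e^(4t), and L⁻¹{10/(s-4)^3} = (10/2)·t^2·e^(4t) = 5·t^2·e^(4t)

Final answer: 5·t^2·e^(4t)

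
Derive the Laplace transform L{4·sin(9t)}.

L{sin(ωt)} = ω/(s² + ω²), so L{sin(9t)} = 9/(s² + 81). Then L{4·sin(9t)} = 4·9/(s² + 81) = 36/(s² + 81)

Final answer: 36/(s² + 81)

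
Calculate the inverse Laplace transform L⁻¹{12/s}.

L⁻¹{c/s} = c, so L⁻¹{12/s} = 12

Final answer: 12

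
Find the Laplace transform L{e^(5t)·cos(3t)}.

L{e^(at)·cos(ωt)} = (s-a)/((s-a)² + ω²), so L{e^(5t)·cos(3t)} = (s-5)/((s-5)² + 9)

Final answer: (s-5)/((s-5)² + 9)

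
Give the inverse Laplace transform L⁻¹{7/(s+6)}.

L⁻¹{1/(s-a)} = e^(at), so L⁻¹{1/(s+6)} = e^(-6t), and L⁻¹{7/(s+6)} = 7·e^(-6t)

Final answer: 7·e^(-6t)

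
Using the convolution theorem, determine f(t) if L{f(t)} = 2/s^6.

2/s^6 = (2/s)·(1/s^5) = L{2}·L{t^4/24}. By convolution, f(t) = 2*t^4/24 = ∫₀ᵗ 2·τ^4/24 dτ = 2·t^5/120

Final answer: 2·t^5/120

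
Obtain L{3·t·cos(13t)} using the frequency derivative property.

L{cos(13t)} = s/(s² + 169). Derivative: d/ds[s/(s² + 169)] = [(s² + 169) - s·2s]/(s² + 169)² = (169 - s²)/(s² + 169)². So L{t·cos(13t)} = -F'(s) = (s² - 169)/(s² + 169)². Then L{3·t·cos(13t)} = 3·(s² - 169)/(s² + 169)²

Final answer: 3·(s² - 169)/(s² + 169)²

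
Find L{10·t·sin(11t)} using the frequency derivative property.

L{sin(11t)} = 11/(s² + 121). By L{t·f(t)} = -F'(s): -d/ds[11/(s² + 121)] = -(11)·(-2s)/(s² + 121)² = 22s/(s² + 121)². Then L{10·t·sin(11t)} = 10·22s/(s² + 121)² = 220s/(s² + 121)²

Final answer: 220s/(s² + 121)²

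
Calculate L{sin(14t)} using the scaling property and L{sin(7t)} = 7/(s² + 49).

Using L{f(at)} = (1/a)F(s/a) with a=2: L{sin(14t)} = (1/2) · 7/((s/2)² + 49) = (1/2) · 7·4/(s² + 196) = 14/(s² + 196)

Final answer: 14/(s² + 196)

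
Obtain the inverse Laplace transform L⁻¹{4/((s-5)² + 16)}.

Using frequency shift, L⁻¹{4/((s-5)² + 16)} = e^(5t)·sin(4t)

Final answer: e^(5t)·sin(4t)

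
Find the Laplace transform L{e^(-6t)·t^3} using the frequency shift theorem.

L{e^(at)·t^n} = n!/(s-a)^(n+1), so L{e^(-6t)·t^3} = 6/(s+6)^4

Final answer: 6/(s+6)^4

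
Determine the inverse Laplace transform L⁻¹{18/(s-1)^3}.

L⁻¹{n!/(s-a)^(n+1)} = t^n·e^(at) with n=2, a=1. So L⁻¹{2/(s-1)^3} = t^2·e^t, and L⁻¹{18/(s-1)^3} = (18/2)·t^2·e^t = 9·t^2·e^t

Final answer: 9·t^2·e^t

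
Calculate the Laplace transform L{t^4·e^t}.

L{t^n·e^(at)} = n!/(s-a)^(n+1), so L{t^4·e^t} = 24/(s-1)^5

Final answer: 24/(s-1)^5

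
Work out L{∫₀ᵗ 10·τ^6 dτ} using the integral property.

L{∫₀ᵗ f(τ)dτ} = F(s)/s with f(t) = 10t^6. F(s) = 7200/s^7, so L{∫₀ᵗ 10·τ^6 dτ} = (7200/s^7)/s = 7200/s^8. (Check: ∫₀ᵗ 10·τ^6 dτ = 10t^7/7.)

Final answer: 7200/s^8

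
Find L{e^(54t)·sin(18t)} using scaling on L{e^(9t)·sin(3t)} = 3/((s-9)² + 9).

Scaling with a=6: L{e^(54t)·sin(18t)} = (1/6) · 3/((s/6-9)² + 9). Simplifying: 18/((s-54)² + 324)

Final answer: 18/((s-54)² + 324)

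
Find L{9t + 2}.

L{9t + 2} = 9·L{t} + 2·L{1} = 9/s² + 2/s

Final answer: 9/s² + 2/s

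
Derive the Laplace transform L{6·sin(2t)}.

L{sin(ωt)} = ω/(s² + ω²), so L{sin(2t)} = 2/(s² + 4). Then L{6·sin(2t)} = 6·2/(s² + 4) = 12/(s² + 4)

Final answer: 12/(s² + 4)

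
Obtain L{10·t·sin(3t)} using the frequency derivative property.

L{sin(3t)} = 3/(s² + 9). By L{t·f(t)} = -F'(s): -d/ds[3/(s² + 9)] = -(3)·(-2s)/(s² + 9)² = 6s/(s² + 9)². Then L{10·t·sin(3t)} = 10·6s/(s² + 9)² = 60s/(s² + 9)²

Final answer: 60s/(s² + 9)²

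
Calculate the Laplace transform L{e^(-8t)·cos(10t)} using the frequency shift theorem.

Frequency shift: L{e^(at)f(t)} = F(s-a). L{e^(-8t)·cos(10t)} = (s+8)/((s+8)² + 100)

Final answer: (s+8)/((s+8)² + 100)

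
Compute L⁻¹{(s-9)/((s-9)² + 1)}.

Using frequency shift: L⁻¹{(s-a)/((s-a)² + b²)} = e^(at)cos(bt). Here a=9, b=1

Final answer: e^(9t)·cos(t)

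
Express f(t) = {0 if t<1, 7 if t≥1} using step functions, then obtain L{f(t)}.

f(t) = 7·u(t-1). L{u(t-1)} = e^(-s)/s, so L{f(t)} = 7·e^(-s)/s

Final answer: 7·e^(-s)/s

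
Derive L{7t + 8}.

L{7t + 8} = 7·L{t} + 8·L{1} = 7/s² + 8/s

Final answer: 7/s² + 8/s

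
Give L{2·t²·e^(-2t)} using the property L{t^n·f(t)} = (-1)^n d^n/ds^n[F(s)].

L{e^(-2t)} = 1/(s+2). d/ds[1/(s+2)] = -1/(s+2)². d²/ds²[1/(s+2)] = 2/(s+2)³. So L{t²·e^(-2t)} = (-1)² · 2/(s+2)³ = 2/(s+2)³. Then L{2·t²·e^(-2t)} = 2·2/(s+2)³ = 4/(s+2)³

Final answer: 4/(s+2)³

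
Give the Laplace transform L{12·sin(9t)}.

L{sin(ωt)} = ω/(s² + ω²), so L{sin(9t)} = 9/(s² + 81). Then L{12·sin(9t)} = 12·9/(s² + 81) = 108/(s² + 81)

Final answer: 108/(s² + 81)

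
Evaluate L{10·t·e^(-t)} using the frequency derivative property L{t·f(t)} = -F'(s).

L{e^(-t)} = 1/(s+1). By frequency derivative: L{t·e^(-t)} = -d/ds[1/(s+1)] = -(-1)/(s+1)² = 1/(s+1)². Then L{10·t·e^(-t)} = 10·1/(s+1)² = 10/(s+1)²

Final answer: 10/(s+1)²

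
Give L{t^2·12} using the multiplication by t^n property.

L{12} = 12/s. d^1/ds^1[1/s] = -1/s². d^2/ds^2[1/s] = 2/s^3. So L{t^2} = (-1)^{2}·2/s^3 = 2/s^3. Then L{t^2·12} = 12·2/s^3 = 24/s^3

Final answer: 24/s^3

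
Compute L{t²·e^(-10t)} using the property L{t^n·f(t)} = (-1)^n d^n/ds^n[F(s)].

L{e^(-10t)} = 1/(s+10). d/ds[1/(s+10)] = -1/(s+10)². d²/ds²[1/(s+10)] = 2/(s+10)³. So L{t²·e^(-10t)} = (-1)² · 2/(s+10)³ = 2/(s+10)³

Final answer: 2/(s+10)³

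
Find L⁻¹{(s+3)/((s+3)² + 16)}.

Using frequency shift: L⁻¹{(s-a)/((s-a)² + b²)} = e^(at)cos(bt). Here a=-3, b=4

Final answer: e^(-3t)·cos(4t)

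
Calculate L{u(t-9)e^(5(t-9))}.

u(t-a)f(t-a) with f(t)=e^(5t). L{e^(5t)} = 1/(s-5). By time shift: e^(-9s)/(s-5)

Final answer: e^(-9s)/(s-5)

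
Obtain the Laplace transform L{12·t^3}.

L{t^n} = n!/s^(n+1), so L{t^3} = 6/s^4. Then L{12·t^3} = 12·6/s^4 = 72/s^4

Final answer: 72/s^4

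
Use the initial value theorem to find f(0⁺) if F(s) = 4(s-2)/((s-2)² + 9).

f(0⁺) = lim_{s→∞} sF(s) = lim_{s→∞} 4s(s-2)/((s-2)² + 9) = 4

Final answer: 4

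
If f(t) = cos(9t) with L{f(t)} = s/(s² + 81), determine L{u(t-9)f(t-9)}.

Time shift theorem: L{u(t-a)f(t-a)} = e^(-as)F(s). Here a=9, F(s) = s/(s² + 81), so L{u(t-9)f(t-9)} = e^(-9s)·s/(s² + 81)

Final answer: e^(-9s)·s/(s² + 81)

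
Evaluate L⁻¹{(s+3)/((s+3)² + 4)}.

Using frequency shift: L⁻¹{(s-a)/((s-a)² + b²)} = e^(at)cos(bt). Here a=-3, b=2

Final answer: e^(-3t)·cos(2t)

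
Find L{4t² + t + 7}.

L{4t² + t + 7} = 4·2/s³ + 1/s² + 7/s = 8/s³ + 1/s² + 7/s

Final answer: 8/s³ + 1/s² + 7/s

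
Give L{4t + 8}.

L{4t + 8} = 4·L{t} + 8·L{1} = 4/s² + 8/s

Final answer: 4/s² + 8/s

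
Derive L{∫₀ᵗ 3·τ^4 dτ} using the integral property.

L{∫₀ᵗ f(τ)dτ} = F(s)/s with f(t) = 3t^4. F(s) = 72/s^5, so L{∫₀ᵗ 3·τ^4 dτ} = (72/s^5)/s = 72/s^6. (Check: ∫₀ᵗ 3·τ^4 dτ = 3t^5/5.)

Final answer: 72/s^6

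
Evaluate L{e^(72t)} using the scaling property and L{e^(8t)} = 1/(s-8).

Using L{f(at)} = (1/a)F(s/a) with a=9 and f(t) = e^(8t): L{e^(72t)} = (1/9) · 1/((s/9)-8) = (1/9) · 9/(s-72) = 1/(s-72)

Final answer: 1/(s-72)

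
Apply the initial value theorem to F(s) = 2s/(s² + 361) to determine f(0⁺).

f(0⁺) = lim_{s→∞} s·2s/(s² + 361) = lim_{s→∞} 2s²/(s² + 361) = 2

Final answer: 2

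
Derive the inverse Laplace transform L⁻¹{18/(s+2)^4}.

L⁻¹{n!/(s-a)^(n+1)} = t^n·e^(at) with n=3, a=-2. So L⁻¹{6/(s+2)^4} = t^3·e^(-2t), and L⁻¹{18/(s+2)^4} = (18/6)·t^3·e^(-2t) = 3·t^3·e^(-2t)

Final answer: 3·t^3·e^(-2t)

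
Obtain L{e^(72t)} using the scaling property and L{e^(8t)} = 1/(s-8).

Using L{f(at)} = (1/a)F(s/a) with a=9 and f(t) = e^(8t): L{e^(72t)} = (1/9) · 1/((s/9)-8) = (1/9) · 9/(s-72) = 1/(s-72)

Final answer: 1/(s-72)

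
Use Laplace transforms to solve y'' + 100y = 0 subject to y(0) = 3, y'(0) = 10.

L{y''} + 100L{y} = 0. s²Y - 3s - 10 + 100Y = 0. Y(s² + 100) = 3s + 10. Y = (3s + 10)/(s² + 100). Inverting: y(t) = 3cos(10t) + sin(10t)

Final answer: y(t) = 3cos(10t) + sin(10t)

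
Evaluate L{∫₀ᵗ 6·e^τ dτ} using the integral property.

L{∫₀ᵗ f(τ)dτ} = F(s)/s with F(s) = 6/(s-1), so L{∫₀ᵗ 6·e^τ dτ} = 6/(s(s-1))

Final answer: 6/(s(s-1))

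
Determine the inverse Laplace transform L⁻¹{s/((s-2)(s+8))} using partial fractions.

Using partial fractions, f(t) = (2e^(2t) + 8e^(-8t))/10

Final answer: (2e^(2t) + 8e^(-8t))/10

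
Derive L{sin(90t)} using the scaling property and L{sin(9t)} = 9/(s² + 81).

Using L{f(at)} = (1/a)F(s/a) with a=10: L{sin(90t)} = (1/10) · 9/((s/10)² + 81) = (1/10) · 9·100/(s² + 8100) = 90/(s² + 8100)

Final answer: 90/(s² + 8100)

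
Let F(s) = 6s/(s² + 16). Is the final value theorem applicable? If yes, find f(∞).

The final value theorem requires all poles of sF(s) in the left half-plane. sF(s) = 6s²/(s² + 16) has poles at s = ±4i (imaginary axis). Theorem does NOT apply (oscillatory system).

Final answer: Not applicable (oscillatory)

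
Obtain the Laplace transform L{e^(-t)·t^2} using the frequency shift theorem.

L{e^(at)·t^n} = n!/(s-a)^(n+1), so L{e^(-t)·t^2} = 2/(s+1)^3

Final answer: 2/(s+1)^3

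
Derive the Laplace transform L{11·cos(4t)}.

L{cos(ωt)} = s/(s² + ω²), so L{cos(4t)} = s/(s² + 16). Then L{11·cos(4t)} = 11·s/(s² + 16) = 11s/(s² + 16)

Final answer: 11s/(s² + 16)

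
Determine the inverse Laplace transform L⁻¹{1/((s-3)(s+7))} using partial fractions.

Decompose: A/(s-3) + B/(s+7). A = 1/10, B = -1/10. f(t) = (e^(3t) - e^(-7t))/10

Final answer: (e^(3t) - e^(-7t))/10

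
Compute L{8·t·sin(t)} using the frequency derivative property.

L{sin(t)} = 1/(s² + 1). By L{t·f(t)} = -F'(s): -d/ds[1/(s² + 1)] = -(1)·(-2s)/(s² + 1)² = 2s/(s² + 1)². Then L{8·t·sin(t)} = 8·2s/(s² + 1)² = 16s/(s² + 1)²

Final answer: 16s/(s² + 1)²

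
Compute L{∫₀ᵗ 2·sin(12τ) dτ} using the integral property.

L{∫₀ᵗ f(τ)dτ} = F(s)/s with F(s) = 24/(s² + 144), so the result is (24/(s² + 144))/s = 24/(s(s² + 144))

Final answer: 24/(s(s² + 144))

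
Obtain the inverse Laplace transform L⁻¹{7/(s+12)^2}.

L⁻¹{n!/(s-a)^(n+1)} = t^n·e^(at) with n=1, a=-12. So L⁻¹{1/(s+12)^2} = t·e^(-12t), and L⁻¹{7/(s+12)^2} = (7/1)·t·e^(-12t) = 7·t·e^(-12t)

Final answer: 7·t·e^(-12t)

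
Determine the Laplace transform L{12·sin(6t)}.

L{sin(ωt)} = ω/(s² + ω²), so L{sin(6t)} = 6/(s² + 36). Then L{12·sin(6t)} = 12·6/(s² + 36) = 72/(s² + 36)

Final answer: 72/(s² + 36)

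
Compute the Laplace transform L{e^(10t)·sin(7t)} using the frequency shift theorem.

Frequency shift: L{e^(at)f(t)} = F(s-a). L{e^(10t)·sin(7t)} = 7/((s-10)² + 49)

Final answer: 7/((s-10)² + 49)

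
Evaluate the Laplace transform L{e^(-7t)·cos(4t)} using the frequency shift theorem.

Frequency shift: L{e^(at)f(t)} = F(s-a). L{e^(-7t)·cos(4t)} = (s+7)/((s+7)² + 16)

Final answer: (s+7)/((s+7)² + 16)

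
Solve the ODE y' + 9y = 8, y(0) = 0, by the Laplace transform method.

sY + 9Y = 8/s. Y = 8/(s(s+9)). Partial fractions: Y = 8/9/s - 8/9/(s+9)

Final answer: y(t) = 8/9(1 - e^(-9t))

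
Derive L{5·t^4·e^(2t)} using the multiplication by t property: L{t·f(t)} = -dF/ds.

Using L{t^n·e^(at)} = n!/(s-a)^(n+1), L{t^4·e^(2t)} = 24/(s-2)^5, so L{5·t^4·e^(2t)} = 5·24/(s-2)^5 = 120/(s-2)^5

Final answer: 120/(s-2)^5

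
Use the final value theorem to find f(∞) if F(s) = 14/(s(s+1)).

f(∞) = lim_{s→0} s·14/(s(s+1)) = lim_{s→0} 14/(s+1) = 14/1 = 14

Final answer: 14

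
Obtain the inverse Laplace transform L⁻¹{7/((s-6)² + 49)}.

Using frequency shift, L⁻¹{7/((s-6)² + 49)} = e^(6t)·sin(7t)

Final answer: e^(6t)·sin(7t)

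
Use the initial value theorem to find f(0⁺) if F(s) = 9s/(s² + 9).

f(0⁺) = lim_{s→∞} s·9s/(s² + 9) = lim_{s→∞} 9s²/(s² + 9) = 9

Final answer: 9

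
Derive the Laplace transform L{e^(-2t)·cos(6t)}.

L{e^(at)·cos(ωt)} = (s-a)/((s-a)² + ω²), so L{e^(-2t)·cos(6t)} = (s+2)/((s+2)² + 36)

Final answer: (s+2)/((s+2)² + 36)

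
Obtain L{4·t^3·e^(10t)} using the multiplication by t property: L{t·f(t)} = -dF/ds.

Using L{t^n·e^(at)} = n!/(s-a)^(n+1), L{t^3·e^(10t)} = 6/(s-10)^4, so L{4·t^3·e^(10t)} = 4·6/(s-10)^4 = 24/(s-10)^4

Final answer: 24/(s-10)^4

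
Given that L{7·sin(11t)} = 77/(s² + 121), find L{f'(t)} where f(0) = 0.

L{f'(t)} = s·F(s) - f(0) = s·77/(s² + 121) - 0 = 77s/(s² + 121)

Final answer: 77s/(s² + 121)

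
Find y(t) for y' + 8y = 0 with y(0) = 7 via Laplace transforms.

L{y'} + 8L{y} = 0. sY - 7 + 8Y = 0. Y(s+8) = 7. Y = 7/(s+8)

Final answer: y(t) = 7e^(-8t)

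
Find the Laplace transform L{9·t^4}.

L{t^n} = n!/s^(n+1), so L{t^4} = 24/s^5. Then L{9·t^4} = 9·24/s^5 = 216/s^5

Final answer: 216/s^5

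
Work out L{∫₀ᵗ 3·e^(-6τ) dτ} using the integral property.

L{∫₀ᵗ f(τ)dτ} = F(s)/s with F(s) = 3/(s+6), so L{∫₀ᵗ 3·e^(-6τ) dτ} = 3/(s(s+6))

Final answer: 3/(s(s+6))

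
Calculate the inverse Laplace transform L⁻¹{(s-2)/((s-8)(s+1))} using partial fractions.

Using partial fractions, f(t) = (6e^(8t) + 3e^(-t))/9

Final answer: (6e^(8t) + 3e^(-t))/9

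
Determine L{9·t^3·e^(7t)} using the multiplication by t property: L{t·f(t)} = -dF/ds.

Using L{t^n·e^(at)} = n!/(s-a)^(n+1), L{t^3·e^(7t)} = 6/(s-7)^4, so L{9·t^3·e^(7t)} = 9·6/(s-7)^4 = 54/(s-7)^4

Final answer: 54/(s-7)^4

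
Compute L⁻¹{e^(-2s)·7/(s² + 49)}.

L⁻¹{7/(s² + 49)} = sin(7t). By the time shift theorem, L⁻¹{e^(-as)F(s)} = u(t-a)f(t-a) with a=2, so L⁻¹{e^(-2s)·7/(s² + 49)} = u(t-2)·sin(7(t-2))

Final answer: u(t-2)·sin(7(t-2))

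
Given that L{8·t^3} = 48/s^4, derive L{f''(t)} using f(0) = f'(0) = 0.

L{f''(t)} = s²F(s) - sf(0) - f'(0) = s²·48/s^4 - 0 - 0 = 48/s^2

Final answer: 48/s^2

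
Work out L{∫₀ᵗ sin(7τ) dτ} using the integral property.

L{∫₀ᵗ f(τ)dτ} = F(s)/s with F(s) = 7/(s² + 49), so the result is (7/(s² + 49))/s = 7/(s(s² + 49))

Final answer: 7/(s(s² + 49))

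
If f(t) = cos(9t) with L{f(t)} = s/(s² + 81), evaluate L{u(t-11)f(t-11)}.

Time shift theorem: L{u(t-a)f(t-a)} = e^(-as)F(s). Here a=11, F(s) = s/(s² + 81), so L{u(t-11)f(t-11)} = e^(-11s)·s/(s² + 81)

Final answer: e^(-11s)·s/(s² + 81)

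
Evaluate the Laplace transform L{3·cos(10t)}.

L{cos(ωt)} = s/(s² + ω²), so L{cos(10t)} = s/(s² + 100). Then L{3·cos(10t)} = 3·s/(s² + 100) = 3s/(s² + 100)

Final answer: 3s/(s² + 100)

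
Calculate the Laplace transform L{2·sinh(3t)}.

L{sinh(ωt)} = ω/(s² - ω²), so L{sinh(3t)} = 3/(s² - 9). Then L{2·sinh(3t)} = 2·3/(s² - 9) = 6/(s² - 9)

Final answer: 6/(s² - 9)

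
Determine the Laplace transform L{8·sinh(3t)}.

L{sinh(ωt)} = ω/(s² - ω²), so L{sinh(3t)} = 3/(s² - 9). Then L{8·sinh(3t)} = 8·3/(s² - 9) = 24/(s² - 9)

Final answer: 24/(s² - 9)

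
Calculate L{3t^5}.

L{t^n} = n!/s^(n+1). So L{3t^5} = 3·5!/s^6 = 360/s^6

Final answer: 360/s^6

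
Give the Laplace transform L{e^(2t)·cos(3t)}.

L{e^(at)·cos(ωt)} = (s-a)/((s-a)² + ω²), so L{e^(2t)·cos(3t)} = (s-2)/((s-2)² + 9)

Final answer: (s-2)/((s-2)² + 9)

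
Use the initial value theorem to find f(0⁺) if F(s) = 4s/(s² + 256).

f(0⁺) = lim_{s→∞} s·4s/(s² + 256) = lim_{s→∞} 4s²/(s² + 256) = 4

Final answer: 4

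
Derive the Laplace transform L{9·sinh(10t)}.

L{sinh(ωt)} = ω/(s² - ω²), so L{sinh(10t)} = 10/(s² - 100). Then L{9·sinh(10t)} = 9·10/(s² - 100) = 90/(s² - 100)

Final answer: 90/(s² - 100)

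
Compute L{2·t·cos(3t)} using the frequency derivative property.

L{cos(3t)} = s/(s² + 9). Derivative: d/ds[s/(s² + 9)] = [(s² + 9) - s·2s]/(s² + 9)² = (9 - s²)/(s² + 9)². So L{t·cos(3t)} = -F'(s) = (s² - 9)/(s² + 9)². Then L{2·t·cos(3t)} = 2·(s² - 9)/(s² + 9)²

Final answer: 2·(s² - 9)/(s² + 9)²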